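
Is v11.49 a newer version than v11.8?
Yes. Version numbers are compared segment by segment as integers, not as decimals: minor version 49 > 8, so v11.49 > v11.8 (even though the decimal 11.49 < 11.8).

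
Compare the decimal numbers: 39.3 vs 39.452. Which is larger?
39.452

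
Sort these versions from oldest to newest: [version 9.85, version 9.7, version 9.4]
[version 9.4, version 9.7, version 9.85]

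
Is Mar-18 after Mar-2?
Yes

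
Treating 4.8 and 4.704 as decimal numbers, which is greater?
4.8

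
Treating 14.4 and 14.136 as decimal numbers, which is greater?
14.4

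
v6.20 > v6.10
True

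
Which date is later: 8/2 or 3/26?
8/2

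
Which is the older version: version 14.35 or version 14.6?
version 14.6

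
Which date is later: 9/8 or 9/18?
9/18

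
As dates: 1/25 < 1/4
False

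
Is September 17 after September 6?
Yes. Day 17 comes after day 6 in September — this is a date comparison, not a decimal one (the decimal 9.17 would be smaller than 9.6).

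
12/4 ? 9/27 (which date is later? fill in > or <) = >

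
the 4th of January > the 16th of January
False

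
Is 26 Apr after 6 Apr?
Yes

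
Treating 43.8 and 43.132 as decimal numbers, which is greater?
43.8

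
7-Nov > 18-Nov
False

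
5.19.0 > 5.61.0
False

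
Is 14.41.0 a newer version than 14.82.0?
No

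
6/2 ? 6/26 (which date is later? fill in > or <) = <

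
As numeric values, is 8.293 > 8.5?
False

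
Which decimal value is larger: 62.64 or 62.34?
62.64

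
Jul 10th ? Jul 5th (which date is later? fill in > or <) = >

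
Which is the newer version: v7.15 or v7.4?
v7.15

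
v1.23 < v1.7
False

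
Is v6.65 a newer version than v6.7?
Yes. Version numbers are compared segment by segment as integers, not as decimals: minor version 65 > 7, so v6.65 > v6.7 (even though the decimal 6.65 < 6.7).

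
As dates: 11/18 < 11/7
False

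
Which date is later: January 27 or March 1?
March 1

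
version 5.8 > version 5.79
False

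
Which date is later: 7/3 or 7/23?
7/23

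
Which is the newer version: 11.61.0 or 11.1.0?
11.61.0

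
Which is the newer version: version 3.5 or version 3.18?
version 3.18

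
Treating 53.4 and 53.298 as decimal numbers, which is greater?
53.4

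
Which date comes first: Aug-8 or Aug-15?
Aug-8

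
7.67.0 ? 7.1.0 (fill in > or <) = >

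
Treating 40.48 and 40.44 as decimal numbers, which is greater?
40.48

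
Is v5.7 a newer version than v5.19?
No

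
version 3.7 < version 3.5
False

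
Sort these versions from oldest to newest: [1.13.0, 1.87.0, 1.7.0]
[1.7.0, 1.13.0, 1.87.0]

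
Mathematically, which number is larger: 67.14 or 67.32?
67.32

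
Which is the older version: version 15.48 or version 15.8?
version 15.8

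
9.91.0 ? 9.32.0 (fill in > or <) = >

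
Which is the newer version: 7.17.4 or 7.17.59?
7.17.59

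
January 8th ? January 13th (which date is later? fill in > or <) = <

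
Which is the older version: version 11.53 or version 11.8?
version 11.8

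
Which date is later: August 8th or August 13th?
August 13th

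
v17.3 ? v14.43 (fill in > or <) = >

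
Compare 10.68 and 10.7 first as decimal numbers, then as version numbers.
As decimals: 10.68 < 10.7. As versions: v10.68 > v10.7 (minor version 68 > 7).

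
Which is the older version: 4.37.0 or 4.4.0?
4.4.0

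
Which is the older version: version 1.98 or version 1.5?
version 1.5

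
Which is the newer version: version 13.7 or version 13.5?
version 13.7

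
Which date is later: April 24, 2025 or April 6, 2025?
April 24, 2025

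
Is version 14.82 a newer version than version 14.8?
Yes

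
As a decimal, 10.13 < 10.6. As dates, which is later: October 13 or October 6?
October 13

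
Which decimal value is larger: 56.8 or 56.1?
56.8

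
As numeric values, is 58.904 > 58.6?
True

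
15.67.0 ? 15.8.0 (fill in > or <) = >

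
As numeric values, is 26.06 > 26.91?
False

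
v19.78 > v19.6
True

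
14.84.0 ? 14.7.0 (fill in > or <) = >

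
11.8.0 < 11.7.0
False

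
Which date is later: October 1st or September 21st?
October 1st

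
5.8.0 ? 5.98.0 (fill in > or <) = <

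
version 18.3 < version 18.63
True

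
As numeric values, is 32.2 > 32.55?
False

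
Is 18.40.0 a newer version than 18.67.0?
No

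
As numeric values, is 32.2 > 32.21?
False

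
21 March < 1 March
False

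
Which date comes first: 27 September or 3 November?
27 September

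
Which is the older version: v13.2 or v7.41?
v7.41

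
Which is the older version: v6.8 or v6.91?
v6.8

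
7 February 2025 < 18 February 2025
True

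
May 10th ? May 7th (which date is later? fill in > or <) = >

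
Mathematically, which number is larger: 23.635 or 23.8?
23.8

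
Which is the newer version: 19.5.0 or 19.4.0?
19.5.0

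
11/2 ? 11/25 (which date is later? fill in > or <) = <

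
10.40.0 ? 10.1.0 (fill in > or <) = >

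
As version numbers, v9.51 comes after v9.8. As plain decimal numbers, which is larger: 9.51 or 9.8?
9.8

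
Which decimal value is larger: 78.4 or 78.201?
78.4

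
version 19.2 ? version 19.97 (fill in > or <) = <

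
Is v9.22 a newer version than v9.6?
Yes. Version numbers are compared segment by segment as integers, not as decimals: minor version 22 > 6, so v9.22 > v9.6 (even though the decimal 9.22 < 9.6).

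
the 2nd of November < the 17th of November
True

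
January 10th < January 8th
False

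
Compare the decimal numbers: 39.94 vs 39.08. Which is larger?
39.94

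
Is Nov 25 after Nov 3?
Yes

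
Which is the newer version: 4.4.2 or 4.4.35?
4.4.35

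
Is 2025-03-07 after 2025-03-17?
No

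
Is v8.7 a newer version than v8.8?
No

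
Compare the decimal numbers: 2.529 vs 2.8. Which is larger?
2.8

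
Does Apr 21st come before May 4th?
Yes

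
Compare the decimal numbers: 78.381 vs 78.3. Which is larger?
78.381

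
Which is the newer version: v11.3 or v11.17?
v11.17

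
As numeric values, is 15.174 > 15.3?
False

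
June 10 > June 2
True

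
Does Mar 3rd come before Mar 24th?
Yes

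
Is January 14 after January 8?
Yes. Day 14 comes after day 8 in January — this is a date comparison, not a decimal one (the decimal 1.14 would be smaller than 1.8).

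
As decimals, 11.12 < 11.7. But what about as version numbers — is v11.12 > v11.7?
True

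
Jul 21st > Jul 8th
True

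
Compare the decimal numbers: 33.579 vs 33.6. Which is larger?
33.6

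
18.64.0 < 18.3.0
False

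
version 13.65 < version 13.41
False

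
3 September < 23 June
False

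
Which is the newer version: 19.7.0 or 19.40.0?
19.40.0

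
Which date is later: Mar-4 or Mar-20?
Mar-20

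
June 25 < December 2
True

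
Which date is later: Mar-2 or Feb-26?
Mar-2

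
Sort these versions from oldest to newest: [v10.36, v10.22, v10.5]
[v10.5, v10.22, v10.36]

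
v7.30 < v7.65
True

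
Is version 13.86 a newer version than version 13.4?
Yes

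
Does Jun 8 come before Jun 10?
Yes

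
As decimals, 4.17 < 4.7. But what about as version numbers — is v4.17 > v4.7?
True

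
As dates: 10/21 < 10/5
False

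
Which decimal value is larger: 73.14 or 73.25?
73.25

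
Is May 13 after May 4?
Yes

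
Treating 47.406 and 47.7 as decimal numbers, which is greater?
47.7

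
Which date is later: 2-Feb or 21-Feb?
21-Feb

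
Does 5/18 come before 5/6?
No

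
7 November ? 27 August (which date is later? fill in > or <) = >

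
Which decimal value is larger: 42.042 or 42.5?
42.5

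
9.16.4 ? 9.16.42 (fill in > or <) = <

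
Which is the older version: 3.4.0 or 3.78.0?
3.4.0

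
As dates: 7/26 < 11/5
True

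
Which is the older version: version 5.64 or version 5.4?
version 5.4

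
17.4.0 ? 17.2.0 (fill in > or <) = >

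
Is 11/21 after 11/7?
Yes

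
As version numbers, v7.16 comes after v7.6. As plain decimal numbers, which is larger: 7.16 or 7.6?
7.6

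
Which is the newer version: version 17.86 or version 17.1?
version 17.86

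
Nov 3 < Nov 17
True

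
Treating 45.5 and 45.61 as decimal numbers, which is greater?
45.61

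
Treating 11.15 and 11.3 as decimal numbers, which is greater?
11.3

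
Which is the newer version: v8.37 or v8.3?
v8.37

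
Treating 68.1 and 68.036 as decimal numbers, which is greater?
68.1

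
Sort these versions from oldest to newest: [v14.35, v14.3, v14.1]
[v14.1, v14.3, v14.35]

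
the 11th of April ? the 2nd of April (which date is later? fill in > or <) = >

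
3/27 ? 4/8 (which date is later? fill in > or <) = <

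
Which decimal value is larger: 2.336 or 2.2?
2.336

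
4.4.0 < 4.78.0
True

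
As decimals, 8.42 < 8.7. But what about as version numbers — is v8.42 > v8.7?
True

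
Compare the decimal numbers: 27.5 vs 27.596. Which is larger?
27.596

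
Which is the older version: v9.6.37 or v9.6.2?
v9.6.2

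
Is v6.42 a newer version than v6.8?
Yes. Version numbers are compared segment by segment as integers, not as decimals: minor version 42 > 8, so v6.42 > v6.8 (even though the decimal 6.42 < 6.8).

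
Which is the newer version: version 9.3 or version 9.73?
version 9.73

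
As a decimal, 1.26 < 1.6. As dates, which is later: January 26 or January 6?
January 26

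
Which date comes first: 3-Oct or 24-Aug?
24-Aug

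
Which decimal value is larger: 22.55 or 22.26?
22.55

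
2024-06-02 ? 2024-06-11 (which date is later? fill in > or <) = <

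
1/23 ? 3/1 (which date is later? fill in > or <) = <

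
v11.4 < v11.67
True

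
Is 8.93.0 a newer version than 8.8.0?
Yes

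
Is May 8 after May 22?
No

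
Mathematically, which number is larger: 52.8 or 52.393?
52.8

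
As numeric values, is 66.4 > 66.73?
False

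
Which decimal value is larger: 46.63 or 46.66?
46.66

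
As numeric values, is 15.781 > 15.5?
True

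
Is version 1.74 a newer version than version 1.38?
Yes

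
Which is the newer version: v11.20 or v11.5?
v11.20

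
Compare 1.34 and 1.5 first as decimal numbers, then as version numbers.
As decimals: 1.34 < 1.5. As versions: v1.34 > v1.5 (minor version 34 > 5).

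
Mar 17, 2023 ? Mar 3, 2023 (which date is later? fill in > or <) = >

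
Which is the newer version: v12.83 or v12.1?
v12.83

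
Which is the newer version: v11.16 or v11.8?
v11.16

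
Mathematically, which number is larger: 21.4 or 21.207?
21.4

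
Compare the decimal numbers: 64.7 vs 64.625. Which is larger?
64.7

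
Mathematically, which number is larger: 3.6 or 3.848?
3.848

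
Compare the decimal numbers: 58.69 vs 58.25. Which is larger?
58.69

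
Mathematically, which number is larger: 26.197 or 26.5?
26.5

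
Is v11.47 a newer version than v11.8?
Yes. Version numbers are compared segment by segment as integers, not as decimals: minor version 47 > 8, so v11.47 > v11.8 (even though the decimal 11.47 < 11.8).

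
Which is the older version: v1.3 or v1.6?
v1.3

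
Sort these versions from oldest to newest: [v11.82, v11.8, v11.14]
[v11.8, v11.14, v11.82]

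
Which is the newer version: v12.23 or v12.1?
v12.23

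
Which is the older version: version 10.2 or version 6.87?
version 6.87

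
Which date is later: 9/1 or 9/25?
9/25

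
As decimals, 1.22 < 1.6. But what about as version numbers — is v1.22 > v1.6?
True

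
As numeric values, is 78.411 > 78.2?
True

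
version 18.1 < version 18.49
True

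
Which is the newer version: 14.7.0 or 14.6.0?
14.7.0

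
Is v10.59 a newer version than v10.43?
Yes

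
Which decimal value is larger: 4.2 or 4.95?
4.95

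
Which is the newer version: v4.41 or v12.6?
v12.6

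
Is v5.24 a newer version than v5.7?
Yes. Version numbers are compared segment by segment as integers, not as decimals: minor version 24 > 7, so v5.24 > v5.7 (even though the decimal 5.24 < 5.7).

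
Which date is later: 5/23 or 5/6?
5/23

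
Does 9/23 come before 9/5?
No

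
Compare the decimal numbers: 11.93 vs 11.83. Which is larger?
11.93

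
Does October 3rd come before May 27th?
No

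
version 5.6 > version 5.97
False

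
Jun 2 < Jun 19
True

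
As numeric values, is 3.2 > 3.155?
True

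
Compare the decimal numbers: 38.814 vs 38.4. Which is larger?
38.814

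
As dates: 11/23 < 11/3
False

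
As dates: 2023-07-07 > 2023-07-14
False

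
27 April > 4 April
True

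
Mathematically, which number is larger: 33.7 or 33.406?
33.7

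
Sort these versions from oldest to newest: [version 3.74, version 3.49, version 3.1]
[version 3.1, version 3.49, version 3.74]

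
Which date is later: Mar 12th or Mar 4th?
Mar 12th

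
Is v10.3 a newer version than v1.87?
Yes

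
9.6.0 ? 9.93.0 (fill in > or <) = <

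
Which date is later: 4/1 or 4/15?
4/15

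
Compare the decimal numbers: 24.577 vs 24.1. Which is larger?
24.577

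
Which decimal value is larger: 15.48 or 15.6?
15.6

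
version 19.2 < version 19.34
True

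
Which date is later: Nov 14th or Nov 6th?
Nov 14th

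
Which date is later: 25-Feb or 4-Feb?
25-Feb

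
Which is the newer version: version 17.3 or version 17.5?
version 17.5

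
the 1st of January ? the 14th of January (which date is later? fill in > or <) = <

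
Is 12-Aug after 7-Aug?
Yes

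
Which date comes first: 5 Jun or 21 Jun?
5 Jun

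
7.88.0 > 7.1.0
True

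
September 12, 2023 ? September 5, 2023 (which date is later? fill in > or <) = >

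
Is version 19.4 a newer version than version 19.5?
No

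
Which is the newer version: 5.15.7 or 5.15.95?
5.15.95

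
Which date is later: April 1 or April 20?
April 20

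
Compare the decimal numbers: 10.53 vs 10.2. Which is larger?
10.53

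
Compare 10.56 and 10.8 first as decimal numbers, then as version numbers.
As decimals: 10.56 < 10.8. As versions: v10.56 > v10.8 (minor version 56 > 8).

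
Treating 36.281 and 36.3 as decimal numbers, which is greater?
36.3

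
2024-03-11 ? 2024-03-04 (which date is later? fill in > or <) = >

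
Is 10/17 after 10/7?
Yes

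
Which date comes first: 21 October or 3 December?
21 October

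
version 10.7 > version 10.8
False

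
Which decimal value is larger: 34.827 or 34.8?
34.827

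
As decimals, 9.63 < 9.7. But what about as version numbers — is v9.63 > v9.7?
True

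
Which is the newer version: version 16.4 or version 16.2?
version 16.4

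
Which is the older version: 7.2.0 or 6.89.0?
6.89.0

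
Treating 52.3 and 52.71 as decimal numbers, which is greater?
52.71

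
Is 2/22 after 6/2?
No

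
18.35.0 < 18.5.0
False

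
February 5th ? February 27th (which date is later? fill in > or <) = <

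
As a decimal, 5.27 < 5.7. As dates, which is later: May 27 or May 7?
May 27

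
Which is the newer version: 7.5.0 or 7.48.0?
7.48.0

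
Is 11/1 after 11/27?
No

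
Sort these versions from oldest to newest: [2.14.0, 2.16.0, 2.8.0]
[2.8.0, 2.14.0, 2.16.0]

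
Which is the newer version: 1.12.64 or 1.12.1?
1.12.64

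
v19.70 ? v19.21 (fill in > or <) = >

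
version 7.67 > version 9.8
False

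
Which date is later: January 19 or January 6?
January 19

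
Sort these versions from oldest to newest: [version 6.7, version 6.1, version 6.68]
[version 6.1, version 6.7, version 6.68]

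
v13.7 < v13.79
True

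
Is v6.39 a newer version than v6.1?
Yes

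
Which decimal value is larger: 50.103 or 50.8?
50.8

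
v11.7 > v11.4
True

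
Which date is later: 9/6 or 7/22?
9/6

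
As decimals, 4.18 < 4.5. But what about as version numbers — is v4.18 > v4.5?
True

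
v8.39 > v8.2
True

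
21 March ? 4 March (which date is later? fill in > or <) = >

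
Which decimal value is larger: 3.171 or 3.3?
3.3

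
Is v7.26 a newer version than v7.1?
Yes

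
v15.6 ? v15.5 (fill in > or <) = >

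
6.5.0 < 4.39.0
False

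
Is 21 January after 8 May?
No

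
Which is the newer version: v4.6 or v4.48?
v4.48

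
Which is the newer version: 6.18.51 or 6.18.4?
6.18.51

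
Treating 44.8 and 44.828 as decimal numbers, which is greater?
44.828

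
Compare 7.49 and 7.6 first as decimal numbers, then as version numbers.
As decimals: 7.49 < 7.6. As versions: v7.49 > v7.6 (minor version 49 > 6).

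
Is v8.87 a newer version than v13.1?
No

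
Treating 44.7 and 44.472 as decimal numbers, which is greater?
44.7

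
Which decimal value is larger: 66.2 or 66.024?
66.2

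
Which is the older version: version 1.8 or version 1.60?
version 1.8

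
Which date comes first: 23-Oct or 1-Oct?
1-Oct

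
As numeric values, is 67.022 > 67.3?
False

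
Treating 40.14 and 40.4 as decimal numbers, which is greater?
40.4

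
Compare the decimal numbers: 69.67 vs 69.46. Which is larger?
69.67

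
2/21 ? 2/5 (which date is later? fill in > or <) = >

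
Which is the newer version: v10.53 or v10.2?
v10.53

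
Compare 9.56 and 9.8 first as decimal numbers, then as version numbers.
As decimals: 9.56 < 9.8. As versions: v9.56 > v9.8 (minor version 56 > 8).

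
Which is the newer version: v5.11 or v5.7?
v5.11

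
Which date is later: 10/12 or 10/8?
10/12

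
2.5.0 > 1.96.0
True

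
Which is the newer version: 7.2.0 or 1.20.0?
7.2.0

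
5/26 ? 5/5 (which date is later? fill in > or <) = >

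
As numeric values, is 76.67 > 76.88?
False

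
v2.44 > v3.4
False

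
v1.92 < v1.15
False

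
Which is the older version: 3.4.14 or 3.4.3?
3.4.3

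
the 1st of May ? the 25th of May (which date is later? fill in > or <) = <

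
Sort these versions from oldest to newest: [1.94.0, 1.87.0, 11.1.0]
[1.87.0, 1.94.0, 11.1.0]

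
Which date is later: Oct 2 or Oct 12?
Oct 12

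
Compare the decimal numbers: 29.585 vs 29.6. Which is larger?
29.6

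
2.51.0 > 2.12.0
True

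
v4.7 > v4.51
False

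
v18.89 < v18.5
False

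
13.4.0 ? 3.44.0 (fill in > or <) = >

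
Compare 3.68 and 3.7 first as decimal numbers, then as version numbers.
As decimals: 3.68 < 3.7. As versions: v3.68 > v3.7 (minor version 68 > 7).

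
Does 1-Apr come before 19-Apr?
Yes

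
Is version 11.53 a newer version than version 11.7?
Yes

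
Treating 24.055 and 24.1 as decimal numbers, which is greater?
24.1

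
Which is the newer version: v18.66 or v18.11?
v18.66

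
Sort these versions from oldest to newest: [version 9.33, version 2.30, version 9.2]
[version 2.30, version 9.2, version 9.33]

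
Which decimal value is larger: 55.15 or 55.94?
55.94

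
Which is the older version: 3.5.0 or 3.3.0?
3.3.0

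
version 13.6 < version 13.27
True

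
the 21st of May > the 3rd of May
True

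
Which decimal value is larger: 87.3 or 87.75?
87.75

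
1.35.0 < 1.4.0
False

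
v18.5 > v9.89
True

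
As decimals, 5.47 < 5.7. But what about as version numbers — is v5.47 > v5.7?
True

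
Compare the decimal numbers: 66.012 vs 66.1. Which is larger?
66.1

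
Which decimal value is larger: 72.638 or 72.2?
72.638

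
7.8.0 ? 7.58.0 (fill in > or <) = <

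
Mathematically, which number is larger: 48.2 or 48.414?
48.414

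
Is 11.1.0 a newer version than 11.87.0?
No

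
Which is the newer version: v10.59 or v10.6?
v10.59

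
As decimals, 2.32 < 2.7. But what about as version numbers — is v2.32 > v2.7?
True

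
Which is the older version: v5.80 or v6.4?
v5.80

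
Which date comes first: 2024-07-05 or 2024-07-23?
2024-07-05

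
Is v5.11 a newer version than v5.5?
Yes. Version numbers are compared segment by segment as integers, not as decimals: minor version 11 > 5, so v5.11 > v5.5 (even though the decimal 5.11 < 5.5).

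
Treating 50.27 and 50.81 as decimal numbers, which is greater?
50.81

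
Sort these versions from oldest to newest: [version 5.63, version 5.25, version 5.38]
[version 5.25, version 5.38, version 5.63]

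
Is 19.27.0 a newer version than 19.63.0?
No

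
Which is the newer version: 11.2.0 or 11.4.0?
11.4.0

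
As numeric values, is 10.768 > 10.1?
True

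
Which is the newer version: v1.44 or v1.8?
v1.44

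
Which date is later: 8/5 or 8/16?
8/16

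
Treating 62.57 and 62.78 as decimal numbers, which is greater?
62.78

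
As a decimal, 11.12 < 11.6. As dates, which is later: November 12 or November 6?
November 12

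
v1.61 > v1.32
True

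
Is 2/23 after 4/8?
No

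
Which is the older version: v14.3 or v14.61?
v14.3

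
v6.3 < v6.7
True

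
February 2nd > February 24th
False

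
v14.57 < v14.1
False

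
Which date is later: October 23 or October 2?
October 23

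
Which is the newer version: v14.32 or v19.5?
v19.5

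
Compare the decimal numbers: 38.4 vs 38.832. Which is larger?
38.832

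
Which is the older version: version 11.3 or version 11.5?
version 11.3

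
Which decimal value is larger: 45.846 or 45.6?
45.846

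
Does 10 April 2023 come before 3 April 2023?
No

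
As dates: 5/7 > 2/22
True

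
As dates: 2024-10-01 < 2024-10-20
True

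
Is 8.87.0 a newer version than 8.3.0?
Yes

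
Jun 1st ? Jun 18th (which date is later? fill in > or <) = <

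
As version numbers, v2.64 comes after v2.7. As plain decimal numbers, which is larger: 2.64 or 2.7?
2.7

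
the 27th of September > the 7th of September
True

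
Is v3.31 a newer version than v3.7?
Yes. Version numbers are compared segment by segment as integers, not as decimals: minor version 31 > 7, so v3.31 > v3.7 (even though the decimal 3.31 < 3.7).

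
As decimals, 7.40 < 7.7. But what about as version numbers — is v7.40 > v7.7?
True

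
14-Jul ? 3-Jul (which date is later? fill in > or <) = >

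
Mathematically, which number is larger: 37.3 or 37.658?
37.658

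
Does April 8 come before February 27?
No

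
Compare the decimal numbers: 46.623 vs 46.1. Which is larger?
46.623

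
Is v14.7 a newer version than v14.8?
No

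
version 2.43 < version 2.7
False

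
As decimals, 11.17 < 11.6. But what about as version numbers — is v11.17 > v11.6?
True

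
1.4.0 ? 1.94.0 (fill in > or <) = <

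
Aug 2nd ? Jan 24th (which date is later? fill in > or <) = >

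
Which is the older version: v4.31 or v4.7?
v4.7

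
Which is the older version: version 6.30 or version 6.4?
version 6.4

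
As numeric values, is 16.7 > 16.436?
True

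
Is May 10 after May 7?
Yes. Day 10 comes after day 7 in May — this is a date comparison, not a decimal one (the decimal 5.10 would be smaller than 5.7).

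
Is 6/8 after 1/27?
Yes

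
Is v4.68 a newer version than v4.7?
Yes. Version numbers are compared segment by segment as integers, not as decimals: minor version 68 > 7, so v4.68 > v4.7 (even though the decimal 4.68 < 4.7).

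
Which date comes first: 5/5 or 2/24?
2/24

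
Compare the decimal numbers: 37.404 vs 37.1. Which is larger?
37.404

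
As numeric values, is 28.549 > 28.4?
True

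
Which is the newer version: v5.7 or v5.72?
v5.72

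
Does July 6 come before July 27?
Yes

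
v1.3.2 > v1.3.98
False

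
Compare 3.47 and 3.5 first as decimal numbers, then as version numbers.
As decimals: 3.47 < 3.5. As versions: v3.47 > v3.5 (minor version 47 > 5).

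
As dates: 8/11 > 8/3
True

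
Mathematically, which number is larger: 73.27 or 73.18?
73.27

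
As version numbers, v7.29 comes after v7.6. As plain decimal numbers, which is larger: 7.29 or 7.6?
7.6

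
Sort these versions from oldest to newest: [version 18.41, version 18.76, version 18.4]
[version 18.4, version 18.41, version 18.76]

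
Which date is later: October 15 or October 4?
October 15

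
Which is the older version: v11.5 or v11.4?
v11.4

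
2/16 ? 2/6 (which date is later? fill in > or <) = >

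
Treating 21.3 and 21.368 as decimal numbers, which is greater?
21.368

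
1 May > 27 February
True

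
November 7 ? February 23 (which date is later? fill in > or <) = >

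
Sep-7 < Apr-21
False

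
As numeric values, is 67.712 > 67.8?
False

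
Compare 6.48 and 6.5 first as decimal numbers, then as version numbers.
As decimals: 6.48 < 6.5. As versions: v6.48 > v6.5 (minor version 48 > 5).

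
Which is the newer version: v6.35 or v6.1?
v6.35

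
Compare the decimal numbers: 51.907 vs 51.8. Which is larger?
51.907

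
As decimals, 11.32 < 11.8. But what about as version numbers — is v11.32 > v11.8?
True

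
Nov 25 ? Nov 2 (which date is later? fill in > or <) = >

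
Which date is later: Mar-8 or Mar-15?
Mar-15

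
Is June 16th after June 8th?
Yes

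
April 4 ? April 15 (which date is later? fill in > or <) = <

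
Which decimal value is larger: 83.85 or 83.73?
83.85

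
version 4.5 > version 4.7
False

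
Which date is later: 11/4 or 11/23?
11/23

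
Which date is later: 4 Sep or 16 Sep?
16 Sep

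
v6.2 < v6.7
True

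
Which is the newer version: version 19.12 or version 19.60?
version 19.60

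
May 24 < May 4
False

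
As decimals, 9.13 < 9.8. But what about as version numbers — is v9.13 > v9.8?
True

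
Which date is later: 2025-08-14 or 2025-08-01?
2025-08-14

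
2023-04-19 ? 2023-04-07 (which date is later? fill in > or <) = >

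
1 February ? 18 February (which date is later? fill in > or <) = <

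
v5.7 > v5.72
False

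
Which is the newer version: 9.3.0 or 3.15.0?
9.3.0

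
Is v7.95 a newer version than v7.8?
Yes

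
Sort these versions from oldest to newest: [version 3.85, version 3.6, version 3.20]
[version 3.6, version 3.20, version 3.85]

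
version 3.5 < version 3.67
True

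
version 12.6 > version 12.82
False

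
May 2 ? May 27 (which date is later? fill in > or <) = <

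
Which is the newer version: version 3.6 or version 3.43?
version 3.43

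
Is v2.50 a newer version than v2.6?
Yes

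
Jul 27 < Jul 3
False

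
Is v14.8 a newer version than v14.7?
Yes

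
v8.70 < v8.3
False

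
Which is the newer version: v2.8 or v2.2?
v2.8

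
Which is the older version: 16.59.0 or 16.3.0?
16.3.0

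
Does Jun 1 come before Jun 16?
Yes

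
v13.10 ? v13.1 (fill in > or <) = >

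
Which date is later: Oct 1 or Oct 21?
Oct 21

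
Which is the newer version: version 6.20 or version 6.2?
version 6.20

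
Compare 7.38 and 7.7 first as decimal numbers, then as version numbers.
As decimals: 7.38 < 7.7. As versions: v7.38 > v7.7 (minor version 38 > 7).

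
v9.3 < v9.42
True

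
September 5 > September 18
False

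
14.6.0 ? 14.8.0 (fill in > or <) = <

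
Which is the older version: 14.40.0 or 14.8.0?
14.8.0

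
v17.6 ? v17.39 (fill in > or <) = <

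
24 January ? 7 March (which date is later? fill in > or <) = <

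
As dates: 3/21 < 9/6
True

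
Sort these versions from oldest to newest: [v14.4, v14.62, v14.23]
[v14.4, v14.23, v14.62]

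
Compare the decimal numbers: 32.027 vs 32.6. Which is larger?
32.6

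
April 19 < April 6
False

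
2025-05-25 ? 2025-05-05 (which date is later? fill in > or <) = >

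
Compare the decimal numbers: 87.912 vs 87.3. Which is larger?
87.912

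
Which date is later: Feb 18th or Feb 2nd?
Feb 18th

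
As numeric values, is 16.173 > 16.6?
False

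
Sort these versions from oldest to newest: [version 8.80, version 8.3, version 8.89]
[version 8.3, version 8.80, version 8.89]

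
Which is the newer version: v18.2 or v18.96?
v18.96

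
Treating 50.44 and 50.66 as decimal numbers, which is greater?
50.66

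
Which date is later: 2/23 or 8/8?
8/8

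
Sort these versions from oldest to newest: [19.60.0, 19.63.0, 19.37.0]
[19.37.0, 19.60.0, 19.63.0]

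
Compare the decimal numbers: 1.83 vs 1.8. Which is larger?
1.83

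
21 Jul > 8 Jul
True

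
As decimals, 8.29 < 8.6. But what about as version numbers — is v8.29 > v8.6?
True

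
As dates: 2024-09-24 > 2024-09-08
True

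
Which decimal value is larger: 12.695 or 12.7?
12.7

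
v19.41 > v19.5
True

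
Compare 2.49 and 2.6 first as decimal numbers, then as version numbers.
As decimals: 2.49 < 2.6. As versions: v2.49 > v2.6 (minor version 49 > 6).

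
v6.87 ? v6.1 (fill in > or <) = >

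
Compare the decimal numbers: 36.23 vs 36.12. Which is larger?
36.23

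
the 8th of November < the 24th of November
True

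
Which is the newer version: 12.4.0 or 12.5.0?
12.5.0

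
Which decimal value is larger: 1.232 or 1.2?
1.232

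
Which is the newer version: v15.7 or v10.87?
v15.7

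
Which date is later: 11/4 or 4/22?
11/4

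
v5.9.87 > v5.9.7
True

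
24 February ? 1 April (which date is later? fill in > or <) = <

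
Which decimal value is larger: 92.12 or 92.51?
92.51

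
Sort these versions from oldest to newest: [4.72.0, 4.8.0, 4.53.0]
[4.8.0, 4.53.0, 4.72.0]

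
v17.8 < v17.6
False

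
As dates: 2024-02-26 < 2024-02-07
False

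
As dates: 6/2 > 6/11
False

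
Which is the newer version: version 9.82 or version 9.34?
version 9.82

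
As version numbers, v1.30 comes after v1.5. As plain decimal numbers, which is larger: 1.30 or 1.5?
1.5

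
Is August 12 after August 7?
Yes. Day 12 comes after day 7 in August — this is a date comparison, not a decimal one (the decimal 8.12 would be smaller than 8.7).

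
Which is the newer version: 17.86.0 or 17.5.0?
17.86.0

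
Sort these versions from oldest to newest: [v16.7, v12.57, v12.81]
[v12.57, v12.81, v16.7]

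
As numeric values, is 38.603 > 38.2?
True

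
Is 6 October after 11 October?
No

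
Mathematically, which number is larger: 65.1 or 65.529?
65.529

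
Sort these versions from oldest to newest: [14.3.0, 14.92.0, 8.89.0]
[8.89.0, 14.3.0, 14.92.0]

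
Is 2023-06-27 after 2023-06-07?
Yes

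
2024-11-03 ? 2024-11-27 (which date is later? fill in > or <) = <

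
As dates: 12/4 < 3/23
False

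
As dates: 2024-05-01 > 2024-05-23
False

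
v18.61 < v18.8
False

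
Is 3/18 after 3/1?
Yes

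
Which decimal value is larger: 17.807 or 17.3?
17.807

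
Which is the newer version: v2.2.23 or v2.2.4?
v2.2.23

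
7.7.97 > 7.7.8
True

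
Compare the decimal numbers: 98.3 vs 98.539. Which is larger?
98.539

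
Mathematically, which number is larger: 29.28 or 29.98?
29.98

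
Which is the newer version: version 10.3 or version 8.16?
version 10.3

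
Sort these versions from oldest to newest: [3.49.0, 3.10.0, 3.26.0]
[3.10.0, 3.26.0, 3.49.0]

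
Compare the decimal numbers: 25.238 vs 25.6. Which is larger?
25.6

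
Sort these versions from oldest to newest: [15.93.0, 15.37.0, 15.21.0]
[15.21.0, 15.37.0, 15.93.0]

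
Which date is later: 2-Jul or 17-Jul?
17-Jul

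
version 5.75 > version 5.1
True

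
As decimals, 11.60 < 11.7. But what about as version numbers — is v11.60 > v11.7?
True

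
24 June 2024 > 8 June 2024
True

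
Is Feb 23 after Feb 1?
Yes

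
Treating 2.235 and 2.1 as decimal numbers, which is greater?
2.235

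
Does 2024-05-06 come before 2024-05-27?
Yes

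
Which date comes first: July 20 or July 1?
July 1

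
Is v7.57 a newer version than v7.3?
Yes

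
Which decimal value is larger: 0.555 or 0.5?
0.555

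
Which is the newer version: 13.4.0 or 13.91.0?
13.91.0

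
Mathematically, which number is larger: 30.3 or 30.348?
30.348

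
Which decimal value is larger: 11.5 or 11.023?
11.5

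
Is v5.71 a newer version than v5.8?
Yes. Version numbers are compared segment by segment as integers, not as decimals: minor version 71 > 8, so v5.71 > v5.8 (even though the decimal 5.71 < 5.8).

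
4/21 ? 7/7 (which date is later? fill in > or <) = <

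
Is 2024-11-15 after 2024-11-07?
Yes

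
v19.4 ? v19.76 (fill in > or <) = <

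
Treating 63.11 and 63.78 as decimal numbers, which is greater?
63.78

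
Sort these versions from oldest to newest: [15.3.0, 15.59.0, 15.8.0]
[15.3.0, 15.8.0, 15.59.0]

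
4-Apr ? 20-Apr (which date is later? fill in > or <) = <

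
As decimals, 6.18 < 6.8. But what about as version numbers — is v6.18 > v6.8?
True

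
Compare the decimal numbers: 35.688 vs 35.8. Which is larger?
35.8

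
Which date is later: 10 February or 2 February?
10 February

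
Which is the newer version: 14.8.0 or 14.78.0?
14.78.0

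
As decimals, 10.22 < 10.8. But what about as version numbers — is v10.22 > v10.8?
True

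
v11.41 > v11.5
True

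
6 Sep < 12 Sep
True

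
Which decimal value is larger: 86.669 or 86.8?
86.8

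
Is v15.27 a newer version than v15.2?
Yes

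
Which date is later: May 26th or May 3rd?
May 26th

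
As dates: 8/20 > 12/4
False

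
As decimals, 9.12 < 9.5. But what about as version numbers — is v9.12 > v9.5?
True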